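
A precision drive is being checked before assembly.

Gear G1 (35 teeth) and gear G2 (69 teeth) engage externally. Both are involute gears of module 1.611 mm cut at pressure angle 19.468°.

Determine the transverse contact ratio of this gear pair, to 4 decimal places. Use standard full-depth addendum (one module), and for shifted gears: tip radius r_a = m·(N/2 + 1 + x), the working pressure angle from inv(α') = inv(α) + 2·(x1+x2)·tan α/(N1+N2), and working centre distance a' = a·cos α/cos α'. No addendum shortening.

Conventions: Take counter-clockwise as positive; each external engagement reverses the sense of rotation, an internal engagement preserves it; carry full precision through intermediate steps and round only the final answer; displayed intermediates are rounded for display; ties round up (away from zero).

1.7748

single-mesh involute tooth geometry (35T engaging 69T at module 1.611)
base radii: r_b1 = 26.580672, r_b2 = 52.401896
tip radii: r_a1 = 29.803500, r_a2 = 57.190500
no profile shift: α' = α, a' = a
action lengths: √(r_a1²−r_b1²) = 13.480226, √(r_a2²−r_b2²) = 22.908395
base pitch p_b = π·m·cos α = 4.771751
CR = (13.480226 + 22.908395 − 83.772000·sin 19.46800°)/4.771751 = 1.774833
contact ratio ≈ 1.7748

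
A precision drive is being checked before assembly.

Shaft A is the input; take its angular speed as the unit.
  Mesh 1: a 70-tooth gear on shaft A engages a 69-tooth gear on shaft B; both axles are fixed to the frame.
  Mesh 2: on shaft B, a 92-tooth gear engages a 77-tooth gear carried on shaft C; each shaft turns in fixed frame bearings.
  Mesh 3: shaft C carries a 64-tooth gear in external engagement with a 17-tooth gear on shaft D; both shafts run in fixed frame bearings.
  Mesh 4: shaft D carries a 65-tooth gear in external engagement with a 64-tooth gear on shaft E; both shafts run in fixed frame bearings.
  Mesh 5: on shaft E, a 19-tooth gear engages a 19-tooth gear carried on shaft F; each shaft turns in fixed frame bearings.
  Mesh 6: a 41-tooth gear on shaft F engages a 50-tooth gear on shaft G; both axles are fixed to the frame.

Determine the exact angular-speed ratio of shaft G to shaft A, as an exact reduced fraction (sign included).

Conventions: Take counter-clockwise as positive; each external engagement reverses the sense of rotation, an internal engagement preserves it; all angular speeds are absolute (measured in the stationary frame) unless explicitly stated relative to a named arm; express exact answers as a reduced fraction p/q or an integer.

class = fixed-axis compound train [6 meshes; 6 ratios multiply, 6 sense flips]
mesh 1 [70T→69T]: running ratio 70/69, sense −
mesh 2 [92T→77T]: running ratio 40/33, sense +
mesh 3 [64T→17T]: running ratio 2560/561, sense −
mesh 4 [65T→64T]: running ratio 2600/561, sense +
mesh 5 [19T→19T]: running ratio 2600/561, sense −
mesh 6 [41T→50T]: running ratio 2132/561, sense +
ω_out/ω_in = 2132/561

2132/561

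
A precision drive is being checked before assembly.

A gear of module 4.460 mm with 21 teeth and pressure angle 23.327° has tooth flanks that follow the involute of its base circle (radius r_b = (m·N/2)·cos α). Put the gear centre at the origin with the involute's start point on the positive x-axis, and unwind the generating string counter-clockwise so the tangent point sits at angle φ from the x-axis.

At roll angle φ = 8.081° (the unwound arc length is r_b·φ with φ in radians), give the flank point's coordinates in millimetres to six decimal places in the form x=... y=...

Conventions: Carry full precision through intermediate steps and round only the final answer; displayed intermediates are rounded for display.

single-mesh involute tooth geometry (21T wheel at module 4.460)
pitch radius r_p = m·N/2 = 4.460·21/2 = 46.830000
base radius r_b = r_p·cos α = 46.830000·cos 23.327° = 43.002110
roll angle φ = 8.081° = 0.14104006 rad
x = r_b·(cos φ + φ·sin φ) = 43.427691
y = r_b·(sin φ − φ·cos φ) = 0.040136

x=43.427691 y=0.040136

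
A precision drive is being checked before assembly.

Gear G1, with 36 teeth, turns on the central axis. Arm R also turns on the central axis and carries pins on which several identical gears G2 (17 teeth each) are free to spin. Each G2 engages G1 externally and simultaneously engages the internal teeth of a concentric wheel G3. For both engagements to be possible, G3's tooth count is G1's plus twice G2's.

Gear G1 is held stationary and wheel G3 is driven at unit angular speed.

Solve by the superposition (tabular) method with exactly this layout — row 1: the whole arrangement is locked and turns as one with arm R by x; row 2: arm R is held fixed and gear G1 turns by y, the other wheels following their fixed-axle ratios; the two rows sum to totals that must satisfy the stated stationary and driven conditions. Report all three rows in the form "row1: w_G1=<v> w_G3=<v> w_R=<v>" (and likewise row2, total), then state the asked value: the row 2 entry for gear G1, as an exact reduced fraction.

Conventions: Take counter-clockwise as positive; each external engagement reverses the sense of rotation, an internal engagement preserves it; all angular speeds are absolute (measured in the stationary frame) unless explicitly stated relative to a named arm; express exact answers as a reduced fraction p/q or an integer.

row1: w_G1=35/53 w_G3=35/53 w_R=35/53
row2: w_G1=-35/53 w_G3=18/53 w_R=0
total: w_G1=0 w_G3=1 w_R=35/53
asked value: -35/53

class = planetary set [G3 = 36+2·17 = 70; Willis about the carrier]
row 1: whole set turns with the arm by x
row 2: sun turns y, ring = −(36/70)·y, arm 0
boundary: total ω_sun = x + y = 0 and total ω_ring = x − (36/70)·y = 1  ⇒  y = -35/53, x = 35/53
row 2 ring = −(36/70)·(-35/53) = 18/53
totals (row 1 + row 2): sun 35/53 + (-35/53) = 0, ring 35/53 + 18/53 = 1, arm 35/53 + 0 = 35/53
asked cell (row2, sun) = -35/53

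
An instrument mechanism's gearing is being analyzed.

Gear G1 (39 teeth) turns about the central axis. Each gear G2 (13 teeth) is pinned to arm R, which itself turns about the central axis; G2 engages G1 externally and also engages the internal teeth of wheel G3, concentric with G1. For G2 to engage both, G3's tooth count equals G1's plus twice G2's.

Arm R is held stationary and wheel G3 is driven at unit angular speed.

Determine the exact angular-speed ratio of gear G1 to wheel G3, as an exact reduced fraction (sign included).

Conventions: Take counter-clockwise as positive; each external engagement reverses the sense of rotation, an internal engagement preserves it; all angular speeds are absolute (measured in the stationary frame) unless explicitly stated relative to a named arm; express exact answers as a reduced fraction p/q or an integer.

class = planetary set [G3 = 39+2·13 = 65; Willis about the carrier]
ring teeth: 39 + 2·13 = 65
39(ω_sun−ω_arm) = −65(ω_ring−ω_arm),  ω_arm = 0, ω_ring = 1
ω_sun = 0 − (65/39)(1−0) = -5/3
ω_out/ω_in = -5/3

-5/3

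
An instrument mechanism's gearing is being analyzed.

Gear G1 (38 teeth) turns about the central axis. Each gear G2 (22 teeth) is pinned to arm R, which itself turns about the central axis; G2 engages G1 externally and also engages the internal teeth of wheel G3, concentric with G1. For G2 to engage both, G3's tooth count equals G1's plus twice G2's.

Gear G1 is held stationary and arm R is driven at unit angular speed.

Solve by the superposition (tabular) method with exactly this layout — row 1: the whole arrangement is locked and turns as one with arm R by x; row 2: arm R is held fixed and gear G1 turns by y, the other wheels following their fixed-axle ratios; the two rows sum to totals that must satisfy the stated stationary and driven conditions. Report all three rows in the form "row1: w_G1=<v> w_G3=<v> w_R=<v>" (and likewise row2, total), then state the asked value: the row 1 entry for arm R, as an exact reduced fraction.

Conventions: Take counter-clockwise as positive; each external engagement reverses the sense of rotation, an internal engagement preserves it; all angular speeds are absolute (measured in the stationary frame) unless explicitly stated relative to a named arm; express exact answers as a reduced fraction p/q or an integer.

row1: w_G1=1 w_G3=1 w_R=1
row2: w_G1=-1 w_G3=19/41 w_R=0
total: w_G1=0 w_G3=60/41 w_R=1
asked value: 1

class = planetary set [G3 = 38+2·22 = 82; Willis about the carrier]
superposition row 1 [locked train]: every member turns x
superposition row 2 [arm held]: sun y, ring −(38/82)·y, arm 0
boundary: total ω_sun = x + y = 0 and total ω_arm = x = 1  ⇒  y = -1, x = 1
row 2 ring = −(38/82)·(-1) = 19/41
totals (row 1 + row 2): sun 1 + (-1) = 0, ring 1 + 19/41 = 60/41, arm 1 + 0 = 1
asked cell (row1, arm) = 1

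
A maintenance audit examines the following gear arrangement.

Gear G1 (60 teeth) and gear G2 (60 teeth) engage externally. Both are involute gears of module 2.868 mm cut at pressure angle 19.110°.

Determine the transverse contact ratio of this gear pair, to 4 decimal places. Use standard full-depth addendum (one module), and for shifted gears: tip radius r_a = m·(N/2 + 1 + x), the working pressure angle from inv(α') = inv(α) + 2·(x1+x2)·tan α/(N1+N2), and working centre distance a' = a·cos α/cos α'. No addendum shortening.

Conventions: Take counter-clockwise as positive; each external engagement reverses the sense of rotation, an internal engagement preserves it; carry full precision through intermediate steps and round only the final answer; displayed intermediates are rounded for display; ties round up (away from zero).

1.8372

single-mesh involute tooth geometry (60T engaging 60T at module 2.868)
base radii: r_b1 = 81.298489, r_b2 = 81.298489
tip radii: r_a1 = 88.908000, r_a2 = 88.908000
no profile shift: α' = α, a' = a
action lengths: √(r_a1²−r_b1²) = 35.988722, √(r_a2²−r_b2²) = 35.988722
base pitch p_b = π·m·cos α = 8.513558
CR = (35.988722 + 35.988722 − 172.080000·sin 19.11000°)/8.513558 = 1.837235
contact ratio ≈ 1.8372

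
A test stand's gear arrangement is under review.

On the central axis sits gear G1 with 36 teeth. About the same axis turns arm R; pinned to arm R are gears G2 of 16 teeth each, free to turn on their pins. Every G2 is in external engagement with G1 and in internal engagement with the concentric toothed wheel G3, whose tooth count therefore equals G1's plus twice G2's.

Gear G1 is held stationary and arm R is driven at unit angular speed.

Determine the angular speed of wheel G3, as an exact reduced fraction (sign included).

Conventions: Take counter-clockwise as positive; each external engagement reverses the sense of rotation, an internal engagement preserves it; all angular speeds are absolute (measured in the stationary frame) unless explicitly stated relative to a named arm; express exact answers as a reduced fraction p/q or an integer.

topology: planetary set — G1 36T / G2 16T / G3 68T, arm = carrier (Willis)
ring teeth: 36 + 2·16 = 68
36(ω_sun−ω_arm) = −68(ω_ring−ω_arm),  ω_sun = 0, ω_arm = 1
ω_ring = 1 − (36/68)(0−1) = 26/17
exact speed ratio = 26/17

26/17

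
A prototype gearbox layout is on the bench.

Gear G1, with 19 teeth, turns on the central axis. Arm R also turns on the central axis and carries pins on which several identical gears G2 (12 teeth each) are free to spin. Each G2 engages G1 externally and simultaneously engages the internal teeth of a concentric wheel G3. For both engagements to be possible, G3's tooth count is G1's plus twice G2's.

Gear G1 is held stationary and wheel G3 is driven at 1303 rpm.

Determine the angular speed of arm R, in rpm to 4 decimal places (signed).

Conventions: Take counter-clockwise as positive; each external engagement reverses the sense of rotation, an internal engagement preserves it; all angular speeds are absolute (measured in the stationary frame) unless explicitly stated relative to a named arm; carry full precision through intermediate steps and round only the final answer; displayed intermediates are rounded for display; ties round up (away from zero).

+903.6935 rpm

recognized (axles ride arm R): planetary set, 19/12/43 teeth
normalise by the input: solve with ω_ring = 1, then scale by 1303 rpm
ring teeth: 19 + 2·12 = 43
19(ω_sun−ω_arm) = −43(ω_ring−ω_arm),  ω_sun = 0, ω_ring = 1
19(0−ω_arm) = −43(1−ω_arm)  ⇒  62·ω_arm = 43  ⇒  ω_arm = 43/62
scale: ω_arm = 43/62 × 1303 rpm = +903.6935 rpm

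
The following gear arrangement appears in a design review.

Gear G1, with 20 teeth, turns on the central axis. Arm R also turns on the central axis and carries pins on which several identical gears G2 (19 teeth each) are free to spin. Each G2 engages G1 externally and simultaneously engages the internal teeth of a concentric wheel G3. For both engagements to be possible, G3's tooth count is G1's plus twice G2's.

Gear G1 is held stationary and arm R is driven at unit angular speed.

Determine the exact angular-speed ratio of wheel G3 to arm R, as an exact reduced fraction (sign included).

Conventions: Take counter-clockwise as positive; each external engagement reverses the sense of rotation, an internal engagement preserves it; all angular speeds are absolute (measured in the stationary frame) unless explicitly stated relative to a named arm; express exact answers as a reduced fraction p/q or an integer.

39/29

topology: planetary set — G1 20T / G2 19T / G3 58T, arm = carrier (Willis)
ring teeth: 20 + 2·19 = 58
20(ω_sun−ω_arm) = −58(ω_ring−ω_arm),  ω_sun = 0, ω_arm = 1
ω_ring = 1 − (20/58)(0−1) = 39/29
ω_out/ω_in = 39/29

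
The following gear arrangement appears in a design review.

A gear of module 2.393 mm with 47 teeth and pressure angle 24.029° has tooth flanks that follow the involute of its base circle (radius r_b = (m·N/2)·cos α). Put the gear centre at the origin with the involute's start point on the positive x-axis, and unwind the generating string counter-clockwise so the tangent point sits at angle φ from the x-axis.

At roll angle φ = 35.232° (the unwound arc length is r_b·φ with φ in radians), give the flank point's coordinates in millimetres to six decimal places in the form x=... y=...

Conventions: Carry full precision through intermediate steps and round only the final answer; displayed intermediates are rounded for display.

x=60.173781 y=3.832254

topology: single-mesh involute geometry — m = 2.393, N = 47
pitch radius r_p = m·N/2 = 2.393·47/2 = 56.235500
base radius r_b = r_p·cos α = 56.235500·cos 24.029° = 51.362102
roll angle φ = 35.232° = 0.61491440 rad
x = r_b·(cos φ + φ·sin φ) = 60.173781
y = r_b·(sin φ − φ·cos φ) = 3.832254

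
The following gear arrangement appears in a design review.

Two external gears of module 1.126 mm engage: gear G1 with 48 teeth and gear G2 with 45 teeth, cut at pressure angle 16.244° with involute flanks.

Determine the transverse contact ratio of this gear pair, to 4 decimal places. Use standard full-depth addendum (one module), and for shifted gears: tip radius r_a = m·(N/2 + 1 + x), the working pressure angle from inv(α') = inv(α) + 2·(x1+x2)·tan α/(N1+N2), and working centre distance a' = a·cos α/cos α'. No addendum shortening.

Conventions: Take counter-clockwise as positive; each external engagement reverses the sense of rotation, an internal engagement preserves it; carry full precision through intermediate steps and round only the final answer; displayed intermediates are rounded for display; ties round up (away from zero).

1.9708

topology: single-mesh involute geometry — m = 1.126, 48T/45T pair
base radii: r_b1 = 25.945179, r_b2 = 24.323605
tip radii: r_a1 = 28.150000, r_a2 = 26.461000
no profile shift: α' = α, a' = a
action lengths: √(r_a1²−r_b1²) = 10.921089, √(r_a2²−r_b2²) = 10.418577
base pitch p_b = π·m·cos α = 3.396216
CR = (10.921089 + 10.418577 − 52.359000·sin 16.24400°)/3.396216 = 1.970829
contact ratio ≈ 1.9708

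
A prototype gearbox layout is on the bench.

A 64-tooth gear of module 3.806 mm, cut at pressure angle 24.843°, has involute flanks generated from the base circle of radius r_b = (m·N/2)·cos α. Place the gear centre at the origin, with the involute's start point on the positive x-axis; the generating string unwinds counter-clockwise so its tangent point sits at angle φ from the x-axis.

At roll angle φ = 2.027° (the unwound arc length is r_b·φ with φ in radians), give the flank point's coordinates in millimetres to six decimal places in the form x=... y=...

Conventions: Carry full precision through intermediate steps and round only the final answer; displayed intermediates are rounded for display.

recognized (one wheel, involute flank): single-mesh tooth geometry, m = 3.806, N = 64
pitch radius r_p = m·N/2 = 3.806·64/2 = 121.792000
base radius r_b = r_p·cos α = 121.792000·cos 24.843° = 110.521664
roll angle φ = 2.027° = 0.03537782 rad
x = r_b·(cos φ + φ·sin φ) = 110.590806
y = r_b·(sin φ − φ·cos φ) = 0.001631

x=110.590806 y=0.001631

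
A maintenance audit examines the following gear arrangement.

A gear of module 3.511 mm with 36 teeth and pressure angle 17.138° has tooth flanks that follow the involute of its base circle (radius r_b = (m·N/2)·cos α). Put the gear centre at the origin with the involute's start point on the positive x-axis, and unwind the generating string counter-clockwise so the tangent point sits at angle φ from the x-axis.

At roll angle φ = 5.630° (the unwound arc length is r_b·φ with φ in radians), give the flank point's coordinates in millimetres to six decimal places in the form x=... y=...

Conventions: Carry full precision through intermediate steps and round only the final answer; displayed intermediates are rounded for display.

recognized (one wheel, involute flank): single-mesh tooth geometry, m = 3.511, N = 36
pitch radius r_p = m·N/2 = 3.511·36/2 = 63.198000
base radius r_b = r_p·cos α = 63.198000·cos 17.138° = 60.391869
roll angle φ = 5.630° = 0.09826204 rad
x = r_b·(cos φ + φ·sin φ) = 60.682720
y = r_b·(sin φ − φ·cos φ) = 0.019081

x=60.682720 y=0.019081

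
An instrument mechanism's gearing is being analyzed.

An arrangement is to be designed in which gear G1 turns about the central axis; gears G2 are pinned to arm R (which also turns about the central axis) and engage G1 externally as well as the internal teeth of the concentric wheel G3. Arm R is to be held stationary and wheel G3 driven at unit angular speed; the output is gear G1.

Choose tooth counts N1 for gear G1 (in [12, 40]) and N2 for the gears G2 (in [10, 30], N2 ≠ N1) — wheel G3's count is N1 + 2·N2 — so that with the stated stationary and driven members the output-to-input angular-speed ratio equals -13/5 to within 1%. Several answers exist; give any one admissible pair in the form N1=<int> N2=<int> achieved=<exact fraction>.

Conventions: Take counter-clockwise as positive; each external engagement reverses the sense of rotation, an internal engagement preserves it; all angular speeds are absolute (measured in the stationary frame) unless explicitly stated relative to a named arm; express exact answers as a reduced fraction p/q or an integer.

planetary set to be sized for -13/5 (Willis relation)
Willis with ω_arm = 0: ω_sun/ω_ring = −N3/N1; set equal to -13/5  ⇒  N3/N1 = −(-13/5) = 13/5
N3 = N1 + 2·N2  ⇒  N2/N1 = (N3/N1 − 1)/2 = (13/5 − 1)/2 = 4/5
smallest multiple with N1 ≥ 12 and N2 ≥ 10: k = 3  ⇒  N1 = 3·5 = 15, N2 = 3·4 = 12 (N1 ≤ 40, N2 ≤ 30, N2 ≠ N1 ✓), N3 = 15 + 2·12 = 39
check: −N3/N1 with N1 = 15, N3 = 39 gives -13/5; |achieved − target| = 0 ≤ 13/500 ✓

N1=15 N2=12 achieved=-13/5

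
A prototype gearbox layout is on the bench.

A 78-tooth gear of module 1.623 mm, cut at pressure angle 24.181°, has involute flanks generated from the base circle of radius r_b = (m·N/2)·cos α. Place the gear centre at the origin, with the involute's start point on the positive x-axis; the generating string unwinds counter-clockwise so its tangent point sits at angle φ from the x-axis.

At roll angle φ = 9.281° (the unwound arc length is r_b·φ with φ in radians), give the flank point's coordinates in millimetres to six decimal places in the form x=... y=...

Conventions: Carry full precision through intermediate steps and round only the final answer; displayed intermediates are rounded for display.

x=58.495661 y=0.081593

topology: single-mesh involute geometry — m = 1.623, N = 78
pitch radius r_p = m·N/2 = 1.623·78/2 = 63.297000
base radius r_b = r_p·cos α = 63.297000·cos 24.181° = 57.743068
roll angle φ = 9.281° = 0.16198401 rad
x = r_b·(cos φ + φ·sin φ) = 58.495661
y = r_b·(sin φ − φ·cos φ) = 0.081593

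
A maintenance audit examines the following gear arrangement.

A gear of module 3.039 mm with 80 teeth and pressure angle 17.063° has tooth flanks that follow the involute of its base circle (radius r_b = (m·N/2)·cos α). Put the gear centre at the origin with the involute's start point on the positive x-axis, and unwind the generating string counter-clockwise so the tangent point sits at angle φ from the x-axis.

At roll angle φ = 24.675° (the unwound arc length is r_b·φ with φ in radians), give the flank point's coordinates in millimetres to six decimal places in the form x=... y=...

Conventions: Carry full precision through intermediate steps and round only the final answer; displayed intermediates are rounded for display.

recognized (one wheel, involute flank): single-mesh tooth geometry, m = 3.039, N = 80
pitch radius r_p = m·N/2 = 3.039·80/2 = 121.560000
base radius r_b = r_p·cos α = 121.560000·cos 17.063° = 116.209257
roll angle φ = 24.675° = 0.43065999 rad
x = r_b·(cos φ + φ·sin φ) = 126.491256
y = r_b·(sin φ − φ·cos φ) = 3.037014

x=126.491256 y=3.037014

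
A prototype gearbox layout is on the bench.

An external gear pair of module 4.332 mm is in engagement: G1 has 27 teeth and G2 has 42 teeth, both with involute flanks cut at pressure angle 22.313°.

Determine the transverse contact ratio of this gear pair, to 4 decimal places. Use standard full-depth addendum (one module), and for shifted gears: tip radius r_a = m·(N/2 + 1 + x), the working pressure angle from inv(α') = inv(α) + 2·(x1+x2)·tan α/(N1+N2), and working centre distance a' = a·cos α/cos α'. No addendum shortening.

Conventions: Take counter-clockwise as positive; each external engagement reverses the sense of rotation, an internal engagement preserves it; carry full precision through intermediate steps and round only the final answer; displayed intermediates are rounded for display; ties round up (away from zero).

1.5798

topology: single-mesh involute geometry — m = 4.332, 27T/42T pair
base radii: r_b1 = 54.103078, r_b2 = 84.160344
tip radii: r_a1 = 62.814000, r_a2 = 95.304000
no profile shift: α' = α, a' = a
action lengths: √(r_a1²−r_b1²) = 31.913250, √(r_a2²−r_b2²) = 44.720118
base pitch p_b = π·m·cos α = 12.590358
CR = (31.913250 + 44.720118 − 149.454000·sin 22.31300°)/12.590358 = 1.579840
contact ratio ≈ 1.5798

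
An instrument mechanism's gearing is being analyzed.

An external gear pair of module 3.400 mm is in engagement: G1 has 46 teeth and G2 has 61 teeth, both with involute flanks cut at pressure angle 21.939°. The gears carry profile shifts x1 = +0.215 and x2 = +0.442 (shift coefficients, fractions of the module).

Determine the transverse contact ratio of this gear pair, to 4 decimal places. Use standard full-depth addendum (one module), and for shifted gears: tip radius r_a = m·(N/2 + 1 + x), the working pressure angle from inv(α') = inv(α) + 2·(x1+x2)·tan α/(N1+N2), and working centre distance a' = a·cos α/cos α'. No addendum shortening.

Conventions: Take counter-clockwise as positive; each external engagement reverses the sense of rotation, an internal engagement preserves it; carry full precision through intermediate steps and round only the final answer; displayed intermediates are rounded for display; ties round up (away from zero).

1.5970

class = single-mesh tooth geometry [involute pair 46T × 61T, m = 3.400]
base radii: r_b1 = 72.536924, r_b2 = 96.190269
tip radii: r_a1 = 82.331000, r_a2 = 108.602800
inv(α') = inv(21.939°) + 2·(+0.215+0.442)·tan α/(46+61) = 0.02482692  ⇒  α' = 23.55046°
a' = a·cos α / cos α' = 181.9000·cos 21.939°/cos 23.55046° = 184.057628
action lengths: √(r_a1²−r_b1²) = 38.945964, √(r_a2²−r_b2²) = 50.418253
base pitch p_b = π·m·cos α = 9.907890
CR = (38.945964 + 50.418253 − 184.057628·sin 23.55046°)/9.907890 = 1.596987
contact ratio ≈ 1.5970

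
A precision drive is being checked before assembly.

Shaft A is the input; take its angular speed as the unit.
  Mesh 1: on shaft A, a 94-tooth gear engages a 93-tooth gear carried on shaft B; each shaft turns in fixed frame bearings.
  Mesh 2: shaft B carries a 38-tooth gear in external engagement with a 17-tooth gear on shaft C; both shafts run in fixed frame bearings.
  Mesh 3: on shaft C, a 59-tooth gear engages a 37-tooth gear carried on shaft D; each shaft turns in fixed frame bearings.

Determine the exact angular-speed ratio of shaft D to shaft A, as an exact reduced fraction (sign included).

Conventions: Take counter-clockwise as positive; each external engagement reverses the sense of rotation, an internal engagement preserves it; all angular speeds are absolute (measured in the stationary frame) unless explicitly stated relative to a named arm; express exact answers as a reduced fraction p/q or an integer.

-210748/58497

class = fixed-axis compound train [3 meshes; 3 ratios multiply, 3 sense flips]
mesh 1 [94T→93T]: running ratio 94/93, sense −
mesh 2 [38T→17T]: running ratio 3572/1581, sense +
mesh 3 [59T→37T]: running ratio 210748/58497, sense −
ω_out/ω_in = -210748/58497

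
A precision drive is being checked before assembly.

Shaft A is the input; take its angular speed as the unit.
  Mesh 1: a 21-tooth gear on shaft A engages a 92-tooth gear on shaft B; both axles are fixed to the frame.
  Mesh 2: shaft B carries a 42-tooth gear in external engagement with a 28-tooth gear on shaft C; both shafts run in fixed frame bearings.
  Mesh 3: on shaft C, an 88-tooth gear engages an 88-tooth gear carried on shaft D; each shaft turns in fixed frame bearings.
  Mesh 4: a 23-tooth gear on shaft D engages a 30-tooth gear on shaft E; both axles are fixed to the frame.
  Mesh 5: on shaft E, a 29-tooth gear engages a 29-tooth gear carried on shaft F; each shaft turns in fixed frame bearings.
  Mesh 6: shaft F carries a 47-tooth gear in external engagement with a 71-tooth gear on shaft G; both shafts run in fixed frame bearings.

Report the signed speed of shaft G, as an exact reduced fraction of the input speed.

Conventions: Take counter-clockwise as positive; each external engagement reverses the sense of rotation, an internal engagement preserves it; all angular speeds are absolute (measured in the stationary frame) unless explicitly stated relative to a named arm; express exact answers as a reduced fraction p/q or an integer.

6-mesh fixed-axis compound train (all bearings frame-fixed)
mesh 1 [21T→92T]: |ω|/ω_in = 1×21/92 = 21/92, sense flips to −
mesh 2 [42T→28T]: |ω|/ω_in = (21/92)×42/28 = 63/184, sense flips to +
mesh 3 [88T→88T]: |ω|/ω_in = (63/184)×88/88 = 63/184, sense flips to −
mesh 4 [23T→30T]: |ω|/ω_in = (63/184)×23/30 = 21/80, sense flips to +
mesh 5 [29T→29T]: |ω|/ω_in = (21/80)×29/29 = 21/80, sense flips to −
mesh 6 [47T→71T]: |ω|/ω_in = (21/80)×47/71 = 987/5680, sense flips to +
signed output speed (× input speed) = 987/5680

987/5680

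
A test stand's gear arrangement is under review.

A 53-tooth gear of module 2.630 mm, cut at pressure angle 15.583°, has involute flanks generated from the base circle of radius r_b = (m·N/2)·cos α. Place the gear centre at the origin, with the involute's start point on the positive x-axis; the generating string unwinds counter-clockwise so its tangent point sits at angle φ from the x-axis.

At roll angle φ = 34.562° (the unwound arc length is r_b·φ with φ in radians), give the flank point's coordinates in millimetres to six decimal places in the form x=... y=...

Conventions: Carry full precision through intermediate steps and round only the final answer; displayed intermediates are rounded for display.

class = single-mesh tooth geometry [base-circle involute, m = 2.630, 53T]
pitch radius r_p = m·N/2 = 2.630·53/2 = 69.695000
base radius r_b = r_p·cos α = 69.695000·cos 15.583° = 67.133173
roll angle φ = 34.562° = 0.60322070 rad
x = r_b·(cos φ + φ·sin φ) = 78.258382
y = r_b·(sin φ − φ·cos φ) = 4.735422

x=78.258382 y=4.735422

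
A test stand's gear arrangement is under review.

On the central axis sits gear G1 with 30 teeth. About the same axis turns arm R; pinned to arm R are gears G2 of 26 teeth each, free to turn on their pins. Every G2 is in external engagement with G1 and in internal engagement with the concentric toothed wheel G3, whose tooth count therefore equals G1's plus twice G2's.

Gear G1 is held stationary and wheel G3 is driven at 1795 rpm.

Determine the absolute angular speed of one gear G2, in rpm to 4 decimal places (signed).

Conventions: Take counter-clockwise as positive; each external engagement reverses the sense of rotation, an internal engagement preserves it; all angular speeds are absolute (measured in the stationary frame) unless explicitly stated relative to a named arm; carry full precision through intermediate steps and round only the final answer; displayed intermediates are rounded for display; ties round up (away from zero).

planetary set (30T centre, 26T on arm, 82T internal) — Willis relation
normalise by the input: solve with ω_ring = 1, then scale by 1795 rpm
ring teeth: 30 + 2·26 = 82
30(ω_sun−ω_arm) = −82(ω_ring−ω_arm),  ω_sun = 0, ω_ring = 1
30(0−ω_arm) = −82(1−ω_arm)  ⇒  112·ω_arm = 82  ⇒  ω_arm = 41/56
sun–planet mesh: 30·(0−41/56) = −26·(ω_p−ω_arm)  ⇒  ω_p−ω_arm = 615/728
ω_p = 41/56 + 615/728 = 41/26
scale: ω_p = 41/26 × 1795 rpm = +2830.5769 rpm

+2830.5769 rpm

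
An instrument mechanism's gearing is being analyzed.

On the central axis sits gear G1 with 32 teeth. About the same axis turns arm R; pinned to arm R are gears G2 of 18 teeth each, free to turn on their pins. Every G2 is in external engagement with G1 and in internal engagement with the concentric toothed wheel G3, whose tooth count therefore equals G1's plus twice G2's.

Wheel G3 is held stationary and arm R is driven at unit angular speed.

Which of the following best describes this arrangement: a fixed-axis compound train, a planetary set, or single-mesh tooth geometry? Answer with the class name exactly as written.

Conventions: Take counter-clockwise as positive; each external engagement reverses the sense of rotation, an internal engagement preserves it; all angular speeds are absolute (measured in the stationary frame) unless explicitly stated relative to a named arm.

class = planetary set [G3 = 32+2·18 = 68; Willis about the carrier]
classification: planetary set

planetary set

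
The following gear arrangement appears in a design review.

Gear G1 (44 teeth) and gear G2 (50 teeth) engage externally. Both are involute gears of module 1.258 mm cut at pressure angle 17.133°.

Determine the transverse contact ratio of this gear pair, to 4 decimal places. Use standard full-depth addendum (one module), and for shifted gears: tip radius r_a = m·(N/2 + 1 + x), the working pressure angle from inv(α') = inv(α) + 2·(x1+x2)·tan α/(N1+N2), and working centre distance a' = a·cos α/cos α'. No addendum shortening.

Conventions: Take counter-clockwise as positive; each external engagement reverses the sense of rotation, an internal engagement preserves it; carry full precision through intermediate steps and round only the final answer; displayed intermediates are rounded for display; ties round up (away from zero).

recognized (one external pair, fixed centres): single-mesh tooth geometry, m = 1.258, N1 = 44, N2 = 50
base radii: r_b1 = 26.447836, r_b2 = 30.054359
tip radii: r_a1 = 28.934000, r_a2 = 32.708000
no profile shift: α' = α, a' = a
action lengths: √(r_a1²−r_b1²) = 11.734067, √(r_a2²−r_b2²) = 12.905377
base pitch p_b = π·m·cos α = 3.776742
CR = (11.734067 + 12.905377 − 59.126000·sin 17.13300°)/3.776742 = 1.912090
contact ratio ≈ 1.9121

1.9121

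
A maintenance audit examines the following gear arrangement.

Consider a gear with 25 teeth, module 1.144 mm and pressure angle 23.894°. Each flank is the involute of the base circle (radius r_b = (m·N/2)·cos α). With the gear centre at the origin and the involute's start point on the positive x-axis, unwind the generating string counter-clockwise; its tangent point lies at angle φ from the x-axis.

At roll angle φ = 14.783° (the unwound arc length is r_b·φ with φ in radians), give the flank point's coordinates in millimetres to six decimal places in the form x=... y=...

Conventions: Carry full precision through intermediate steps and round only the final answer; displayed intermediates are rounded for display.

x=13.502406 y=0.074358

single-mesh involute tooth geometry (25T wheel at module 1.144)
pitch radius r_p = m·N/2 = 1.144·25/2 = 14.300000
base radius r_b = r_p·cos α = 14.300000·cos 23.894° = 13.074438
roll angle φ = 14.783° = 0.25801202 rad
x = r_b·(cos φ + φ·sin φ) = 13.502406
y = r_b·(sin φ − φ·cos φ) = 0.074358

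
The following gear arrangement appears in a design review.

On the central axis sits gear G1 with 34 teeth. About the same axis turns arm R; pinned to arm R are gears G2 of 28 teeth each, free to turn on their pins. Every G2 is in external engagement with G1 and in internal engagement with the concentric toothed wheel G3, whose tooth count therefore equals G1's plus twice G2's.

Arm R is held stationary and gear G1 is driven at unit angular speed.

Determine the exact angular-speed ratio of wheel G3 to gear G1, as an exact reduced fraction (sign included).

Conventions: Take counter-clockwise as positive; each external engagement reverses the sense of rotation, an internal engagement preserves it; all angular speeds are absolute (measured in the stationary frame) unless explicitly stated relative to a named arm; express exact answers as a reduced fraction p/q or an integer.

-17/45

planetary set (34T centre, 28T on arm, 90T internal) — Willis relation
ring teeth: 34 + 2·28 = 90
34(ω_sun−ω_arm) = −90(ω_ring−ω_arm),  ω_arm = 0, ω_sun = 1
ω_ring = 0 − (34/90)(1−0) = -17/45
ω_out/ω_in = -17/45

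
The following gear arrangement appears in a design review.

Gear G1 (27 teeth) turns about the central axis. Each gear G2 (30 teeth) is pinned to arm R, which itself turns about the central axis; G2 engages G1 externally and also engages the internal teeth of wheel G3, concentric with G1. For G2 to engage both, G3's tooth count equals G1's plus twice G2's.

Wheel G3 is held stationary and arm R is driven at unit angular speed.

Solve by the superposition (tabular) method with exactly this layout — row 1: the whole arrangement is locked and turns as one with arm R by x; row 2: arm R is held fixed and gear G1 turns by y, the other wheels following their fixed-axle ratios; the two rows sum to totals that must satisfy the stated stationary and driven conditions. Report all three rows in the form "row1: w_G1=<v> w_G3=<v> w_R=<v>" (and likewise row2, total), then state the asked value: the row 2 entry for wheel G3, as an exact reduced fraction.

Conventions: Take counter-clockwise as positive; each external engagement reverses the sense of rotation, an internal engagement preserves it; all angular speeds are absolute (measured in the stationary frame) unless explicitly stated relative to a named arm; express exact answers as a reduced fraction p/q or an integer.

row1: w_G1=1 w_G3=1 w_R=1
row2: w_G1=29/9 w_G3=-1 w_R=0
total: w_G1=38/9 w_G3=0 w_R=1
asked value: -1

planetary set (27T centre, 30T on arm, 87T internal) — Willis relation
superposition row 1 [locked train]: every member turns x
row 2: sun turns y, ring = −(27/87)·y, arm 0
boundary: total ω_ring = x − (27/87)·y = 0 and total ω_arm = x = 1  ⇒  y = 29/9, x = 1
row 2 ring = −(27/87)·29/9 = -1
totals (row 1 + row 2): sun 1 + 29/9 = 38/9, ring 1 + (-1) = 0, arm 1 + 0 = 1
asked cell (row2, ring) = -1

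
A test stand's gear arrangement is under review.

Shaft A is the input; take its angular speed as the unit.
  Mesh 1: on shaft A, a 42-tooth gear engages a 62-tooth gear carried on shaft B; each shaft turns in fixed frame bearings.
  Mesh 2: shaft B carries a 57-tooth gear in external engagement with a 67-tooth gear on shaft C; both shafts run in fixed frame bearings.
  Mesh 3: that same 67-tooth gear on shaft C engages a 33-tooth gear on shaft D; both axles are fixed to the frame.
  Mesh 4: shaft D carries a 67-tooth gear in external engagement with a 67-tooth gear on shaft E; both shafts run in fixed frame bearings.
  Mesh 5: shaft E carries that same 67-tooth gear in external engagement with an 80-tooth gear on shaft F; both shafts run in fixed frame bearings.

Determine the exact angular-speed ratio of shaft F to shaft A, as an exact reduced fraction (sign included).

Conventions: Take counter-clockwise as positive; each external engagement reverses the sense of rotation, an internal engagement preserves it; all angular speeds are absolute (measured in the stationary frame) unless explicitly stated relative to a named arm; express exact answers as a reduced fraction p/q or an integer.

-26733/27280

class = fixed-axis compound train [5 meshes; 5 ratios multiply, 5 sense flips]
mesh 1 [42T→62T]: running ratio 21/31, sense −
mesh 2 [57T→67T]: running ratio 1197/2077, sense +
mesh 3 [67T→33T]: running ratio 399/341, sense −
mesh 4 [67T→67T]: running ratio 399/341, sense +
mesh 5 [67T→80T]: running ratio 26733/27280, sense −
ω_out/ω_in = -26733/27280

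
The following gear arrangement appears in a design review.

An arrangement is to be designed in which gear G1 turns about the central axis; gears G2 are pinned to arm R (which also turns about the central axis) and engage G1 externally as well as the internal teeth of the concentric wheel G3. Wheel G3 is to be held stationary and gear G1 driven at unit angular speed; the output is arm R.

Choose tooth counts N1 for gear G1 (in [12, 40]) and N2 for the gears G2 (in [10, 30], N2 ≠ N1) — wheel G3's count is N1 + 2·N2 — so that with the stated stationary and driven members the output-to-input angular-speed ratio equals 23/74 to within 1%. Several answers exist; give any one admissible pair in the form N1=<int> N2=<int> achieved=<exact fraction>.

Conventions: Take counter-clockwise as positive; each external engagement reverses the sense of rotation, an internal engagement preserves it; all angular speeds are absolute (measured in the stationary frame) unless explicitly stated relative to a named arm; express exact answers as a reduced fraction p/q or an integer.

planetary set to be sized for 23/74 (Willis relation)
Willis with ω_ring = 0: ω_arm/ω_sun = N1/(N1+N3); set equal to 23/74  ⇒  N3/N1 = 1/(23/74) − 1 = 51/23
N3 = N1 + 2·N2  ⇒  N2/N1 = (N3/N1 − 1)/2 = (51/23 − 1)/2 = 14/23
smallest multiple with N1 ≥ 12 and N2 ≥ 10: k = 1  ⇒  N1 = 1·23 = 23, N2 = 1·14 = 14 (N1 ≤ 40, N2 ≤ 30, N2 ≠ N1 ✓), N3 = 23 + 2·14 = 51
check: N1/(N1+N3) with N1 = 23, N3 = 51 gives 23/74; |achieved − target| = 0 ≤ 23/7400 ✓

N1=23 N2=14 achieved=23/74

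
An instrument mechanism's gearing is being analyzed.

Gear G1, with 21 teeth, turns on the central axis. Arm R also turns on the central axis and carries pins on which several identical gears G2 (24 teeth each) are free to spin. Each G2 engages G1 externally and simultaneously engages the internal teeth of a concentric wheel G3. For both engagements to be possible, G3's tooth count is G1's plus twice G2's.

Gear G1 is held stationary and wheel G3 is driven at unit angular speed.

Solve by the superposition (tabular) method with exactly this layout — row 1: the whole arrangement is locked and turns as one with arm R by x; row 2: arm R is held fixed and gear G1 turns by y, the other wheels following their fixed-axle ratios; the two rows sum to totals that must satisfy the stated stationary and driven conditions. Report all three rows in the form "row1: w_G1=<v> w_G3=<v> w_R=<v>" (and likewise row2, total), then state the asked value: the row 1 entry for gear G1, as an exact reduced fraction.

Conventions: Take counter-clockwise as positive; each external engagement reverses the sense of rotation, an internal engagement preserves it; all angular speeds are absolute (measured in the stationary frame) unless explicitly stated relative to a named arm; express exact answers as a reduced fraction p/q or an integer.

row1: w_G1=23/30 w_G3=23/30 w_R=23/30
row2: w_G1=-23/30 w_G3=7/30 w_R=0
total: w_G1=0 w_G3=1 w_R=23/30
asked value: 23/30

topology: planetary set — G1 21T / G2 24T / G3 69T, arm = carrier (Willis)
row 1: whole set turns with the arm by x
row 2 (arm held, sun turns y): ω_ring = −(21/69)·y, ω_arm = 0
boundary: total ω_sun = x + y = 0 and total ω_ring = x − (21/69)·y = 1  ⇒  y = -23/30, x = 23/30
row 2 ring = −(21/69)·(-23/30) = 7/30
totals (row 1 + row 2): sun 23/30 + (-23/30) = 0, ring 23/30 + 7/30 = 1, arm 23/30 + 0 = 23/30
asked cell (row1, sun) = 23/30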